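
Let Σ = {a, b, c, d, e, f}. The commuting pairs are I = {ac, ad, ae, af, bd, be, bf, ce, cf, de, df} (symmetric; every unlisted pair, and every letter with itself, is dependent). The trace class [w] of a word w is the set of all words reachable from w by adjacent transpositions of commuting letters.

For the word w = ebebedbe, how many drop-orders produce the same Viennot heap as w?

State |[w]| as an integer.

#0=e has no predecessor
#1=b has no predecessor
#2=e depends on [0:e]
#3=b depends on [1:b]
#4=e depends on [2:e]
#5=d has no predecessor
#6=b depends on [3:b]
#7=e depends on [4:e]
sources: [0:e, 1:b, 5:d]
N(rest) = Σ N(rest − s) over sources s of rest; N(one piece) = 1:
  size 1 → [5]=1  [6]=1  [7]=1
  size 2 → [3,6]=1  [4,7]=1  [5,6]=2  [5,7]=2  [6,7]=2
  size 3 → [1,3,6]=1  [2,4,7]=1  [3,5,6]=3  [3,6,7]=3  [4,5,7]=3  [4,6,7]=3  [5,6,7]=6
  size 4 → [0,2,4,7]=1  [1,3,5,6]=4  [1,3,6,7]=4  [2,4,5,7]=4  [2,4,6,7]=4  [3,4,6,7]=6  [3,5,6,7]=12  [4,5,6,7]=12
  size 5 → [0,2,4,5,7]=5  [0,2,4,6,7]=5  [1,3,4,6,7]=10  [1,3,5,6,7]=20  [2,3,4,6,7]=10  [2,4,5,6,7]=20  [3,4,5,6,7]=30
  size 6 → [0,2,3,4,6,7]=15  [0,2,4,5,6,7]=30  [1,2,3,4,6,7]=20  [1,3,4,5,6,7]=60  [2,3,4,5,6,7]=60
  first=0(e) contributes 140
  first=1(b) contributes 105
  first=5(d) contributes 35
|[w]| = 280

280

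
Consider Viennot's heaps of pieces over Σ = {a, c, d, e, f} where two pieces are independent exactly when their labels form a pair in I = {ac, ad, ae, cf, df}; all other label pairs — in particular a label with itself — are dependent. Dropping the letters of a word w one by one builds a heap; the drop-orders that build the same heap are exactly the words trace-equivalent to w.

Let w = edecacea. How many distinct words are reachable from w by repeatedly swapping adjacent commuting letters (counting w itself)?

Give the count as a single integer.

28

#0=e has no predecessor
#1=d depends on [0:e]
#2=e depends on [1:d]
#3=c depends on [2:e]
#4=a has no predecessor
#5=c depends on [3:c]
#6=e depends on [5:c]
#7=a depends on [4:a]
sources: [0:e, 4:a]
N(rest) = Σ N(rest − s) over sources s of rest; N(one piece) = 1:
  size 1 → [6]=1  [7]=1
  size 2 → [4,7]=1  [5,6]=1  [6,7]=2
  size 3 → [3,5,6]=1  [4,6,7]=3  [5,6,7]=3
  size 4 → [2,3,5,6]=1  [3,5,6,7]=4  [4,5,6,7]=6
  size 5 → [1,2,3,5,6]=1  [2,3,5,6,7]=5  [3,4,5,6,7]=10
  size 6 → [0,1,2,3,5,6]=1  [1,2,3,5,6,7]=6  [2,3,4,5,6,7]=15
  first=0(e) contributes 21
  first=4(a) contributes 7
|[w]| = 28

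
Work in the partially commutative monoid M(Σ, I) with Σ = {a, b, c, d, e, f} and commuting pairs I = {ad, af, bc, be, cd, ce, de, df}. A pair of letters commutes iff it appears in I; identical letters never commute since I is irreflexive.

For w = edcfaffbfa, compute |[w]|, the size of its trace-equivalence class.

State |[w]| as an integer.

112

piece 0:e — minimal
piece 1:d — minimal
piece 2:c — minimal
piece 3:f rests on {0:e, 2:c}
piece 4:a rests on {0:e, 2:c}
piece 5:f rests on {3:f}
piece 6:f rests on {5:f}
piece 7:b rests on {1:d, 4:a, 6:f}
piece 8:f rests on {7:b}
piece 9:a rests on {7:b}
minimal pieces: {0:e, 1:d, 2:c}
ways to finish when only these pieces remain (= sum over removing one remaining piece with nothing left below it):
  1 left: {8}→1  {9}→1
  2 left: {8,9}→2
  3 left: {7,8,9}→2
  4 left: {1,7,8,9}→2  {4,7,8,9}→2  {6,7,8,9}→2
  5 left: {1,4,7,8,9}→4  {1,6,7,8,9}→4  {4,6,7,8,9}→4  {5,6,7,8,9}→2
  6 left: {1,4,6,7,8,9}→12  {1,5,6,7,8,9}→6  {3,5,6,7,8,9}→2  {4,5,6,7,8,9}→6
  7 left: {1,3,5,6,7,8,9}→8  {1,4,5,6,7,8,9}→24  {3,4,5,6,7,8,9}→8
  8 left: {0,3,4,5,6,7,8,9}→8  {1,3,4,5,6,7,8,9}→40  {2,3,4,5,6,7,8,9}→8
  placing 0:e first → 48 extensions
  placing 1:d first → 16 extensions
  placing 2:c first → 48 extensions
total linear extensions = 112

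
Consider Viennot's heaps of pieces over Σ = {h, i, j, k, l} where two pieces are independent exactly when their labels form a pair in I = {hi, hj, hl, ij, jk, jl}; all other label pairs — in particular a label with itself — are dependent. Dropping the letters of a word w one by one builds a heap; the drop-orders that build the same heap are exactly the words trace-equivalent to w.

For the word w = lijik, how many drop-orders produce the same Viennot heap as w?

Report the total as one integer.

5

#0=l has no predecessor
#1=i depends on [0:l]
#2=j has no predecessor
#3=i depends on [1:i]
#4=k depends on [3:i]
sources: [0:l, 2:j]
N(rest) = Σ N(rest − s) over sources s of rest; N(one piece) = 1:
  size 1 → [2]=1  [4]=1
  size 2 → [2,4]=2  [3,4]=1
  size 3 → [1,3,4]=1  [2,3,4]=3
  first=0(l) contributes 4
  first=2(j) contributes 1
|[w]| = 5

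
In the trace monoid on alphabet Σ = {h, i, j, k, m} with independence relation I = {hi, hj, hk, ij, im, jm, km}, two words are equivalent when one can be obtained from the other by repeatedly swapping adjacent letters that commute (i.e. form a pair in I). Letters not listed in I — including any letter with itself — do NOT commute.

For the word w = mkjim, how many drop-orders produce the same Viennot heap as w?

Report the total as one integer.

20

0(m) covers ∅
1(k) covers ∅
2(j) covers 1:k
3(i) covers 1:k
4(m) covers 0:m
floor of heap: 0:m, 1:k
completions by unplaced set U, small U first (add the entries for U minus each lowest piece of U):
  |U|=1: {2}:1  {3}:1  {4}:1
  |U|=2: {0,4}:1  {2,3}:2  {2,4}:2  {3,4}:2
  |U|=3: {0,2,4}:3  {0,3,4}:3  {1,2,3}:2  {2,3,4}:6
  start at 0(m): 8
  start at 1(k): 12
sum over floor = 20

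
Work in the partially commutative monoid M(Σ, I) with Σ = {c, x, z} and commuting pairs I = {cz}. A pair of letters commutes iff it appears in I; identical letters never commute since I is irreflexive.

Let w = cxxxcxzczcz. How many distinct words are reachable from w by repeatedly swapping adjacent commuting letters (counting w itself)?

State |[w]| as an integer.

0(c) covers ∅
1(x) covers 0:c
2(x) covers 1:x
3(x) covers 2:x
4(c) covers 3:x
5(x) covers 4:c
6(z) covers 5:x
7(c) covers 5:x
8(z) covers 6:z
9(c) covers 7:c
10(z) covers 8:z
floor of heap: 0:c
completions by unplaced set U, small U first (add the entries for U minus each lowest piece of U):
  |U|=1: {9}:1  {10}:1
  |U|=2: {7,9}:1  {8,10}:1  {9,10}:2
  |U|=3: {6,8,10}:1  {7,9,10}:3  {8,9,10}:3
  |U|=4: {6,8,9,10}:4  {7,8,9,10}:6
  |U|=5: {6,7,8,9,10}:10
  |U|=6: {5,6,7,8,9,10}:10
  |U|=7: {4,5,6,7,8,9,10}:10
  |U|=8: {3,4,5,6,7,8,9,10}:10
  |U|=9: {2,3,4,5,6,7,8,9,10}:10
  start at 0(c): 10

10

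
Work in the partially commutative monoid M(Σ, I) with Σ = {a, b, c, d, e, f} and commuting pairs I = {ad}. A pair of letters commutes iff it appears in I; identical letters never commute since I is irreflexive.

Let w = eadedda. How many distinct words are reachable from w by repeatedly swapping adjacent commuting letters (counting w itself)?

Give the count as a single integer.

#0=e has no predecessor
#1=a depends on [0:e]
#2=d depends on [0:e]
#3=e depends on [1:a, 2:d]
#4=d depends on [3:e]
#5=d depends on [4:d]
#6=a depends on [3:e]
sources: [0:e]
N(rest) = Σ N(rest − s) over sources s of rest; N(one piece) = 1:
  size 1 → [5]=1  [6]=1
  size 2 → [4,5]=1  [5,6]=2
  size 3 → [4,5,6]=3
  size 4 → [3,4,5,6]=3
  size 5 → [1,3,4,5,6]=3  [2,3,4,5,6]=3
  first=0(e) contributes 6

6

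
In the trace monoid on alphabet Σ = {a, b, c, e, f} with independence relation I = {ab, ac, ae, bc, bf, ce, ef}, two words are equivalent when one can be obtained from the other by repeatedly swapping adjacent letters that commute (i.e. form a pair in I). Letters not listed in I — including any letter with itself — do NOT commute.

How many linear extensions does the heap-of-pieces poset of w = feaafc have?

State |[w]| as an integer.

6

0(f) covers ∅
1(e) covers ∅
2(a) covers 0:f
3(a) covers 2:a
4(f) covers 3:a
5(c) covers 4:f
floor of heap: 0:f, 1:e
completions by unplaced set U, small U first (add the entries for U minus each lowest piece of U):
  |U|=1: {1}:1  {5}:1
  |U|=2: {1,5}:2  {4,5}:1
  |U|=3: {1,4,5}:3  {3,4,5}:1
  |U|=4: {1,3,4,5}:4  {2,3,4,5}:1
  start at 0(f): 5
  start at 1(e): 1
sum over floor = 6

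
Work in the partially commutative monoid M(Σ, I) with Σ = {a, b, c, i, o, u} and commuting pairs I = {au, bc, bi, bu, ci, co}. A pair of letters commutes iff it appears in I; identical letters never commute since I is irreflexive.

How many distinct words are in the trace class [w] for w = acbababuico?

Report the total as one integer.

78

drop 0:a onto floor
drop 1:c onto {0:a}
drop 2:b onto {0:a}
drop 3:a onto {1:c, 2:b}
drop 4:b onto {3:a}
drop 5:a onto {4:b}
drop 6:b onto {5:a}
drop 7:u onto {1:c}
drop 8:i onto {5:a, 7:u}
drop 9:c onto {5:a, 7:u}
drop 10:o onto {6:b, 8:i}
ground layer = {0:a}
drop-orders for the pieces not yet dropped (sum over which currently-grounded one goes next):
  1 to go: {9} 1  {10} 1
  2 to go: {6,10} 1  {8,10} 1  {9,10} 2
  3 to go: {6,8,10} 2  {6,9,10} 3  {8,9,10} 3
  4 to go: {6,8,9,10} 8  {7,8,9,10} 3
  5 to go: {5,6,8,9,10} 8  {6,7,8,9,10} 11
  6 to go: {4,5,6,8,9,10} 8  {5,6,7,8,9,10} 19
  7 to go: {3,4,5,6,8,9,10} 8  {4,5,6,7,8,9,10} 27
  8 to go: {2,3,4,5,6,8,9,10} 8  {3,4,5,6,7,8,9,10} 35
  9 to go: {1,3,4,5,6,7,8,9,10} 35  {2,3,4,5,6,7,8,9,10} 43
  if 0:a drops first: 78 orders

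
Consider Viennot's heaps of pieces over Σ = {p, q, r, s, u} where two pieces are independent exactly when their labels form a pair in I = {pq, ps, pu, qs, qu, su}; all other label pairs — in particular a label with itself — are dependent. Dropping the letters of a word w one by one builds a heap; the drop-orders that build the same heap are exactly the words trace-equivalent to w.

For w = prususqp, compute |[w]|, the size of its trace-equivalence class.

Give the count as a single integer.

#0=p has no predecessor
#1=r depends on [0:p]
#2=u depends on [1:r]
#3=s depends on [1:r]
#4=u depends on [2:u]
#5=s depends on [3:s]
#6=q depends on [1:r]
#7=p depends on [1:r]
sources: [0:p]
N(rest) = Σ N(rest − s) over sources s of rest; N(one piece) = 1:
  size 1 → [4]=1  [5]=1  [6]=1  [7]=1
  size 2 → [2,4]=1  [3,5]=1  [4,5]=2  [4,6]=2  [4,7]=2  [5,6]=2  [5,7]=2  [6,7]=2
  size 3 → [2,4,5]=3  [2,4,6]=3  [2,4,7]=3  [3,4,5]=3  [3,5,6]=3  [3,5,7]=3  [4,5,6]=6  [4,5,7]=6  [4,6,7]=6  [5,6,7]=6
  size 4 → [2,3,4,5]=6  [2,4,5,6]=12  [2,4,5,7]=12  [2,4,6,7]=12  [3,4,5,6]=12  [3,4,5,7]=12  [3,5,6,7]=12  [4,5,6,7]=24
  size 5 → [2,3,4,5,6]=30  [2,3,4,5,7]=30  [2,4,5,6,7]=60  [3,4,5,6,7]=60
  size 6 → [2,3,4,5,6,7]=180
  first=0(p) contributes 180

180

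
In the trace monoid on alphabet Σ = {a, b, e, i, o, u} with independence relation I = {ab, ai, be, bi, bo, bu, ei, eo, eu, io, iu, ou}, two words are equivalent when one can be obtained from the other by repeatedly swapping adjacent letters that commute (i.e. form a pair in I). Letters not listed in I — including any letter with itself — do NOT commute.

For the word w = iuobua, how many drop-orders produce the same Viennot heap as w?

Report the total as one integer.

#0=i has no predecessor
#1=u has no predecessor
#2=o has no predecessor
#3=b has no predecessor
#4=u depends on [1:u]
#5=a depends on [2:o, 4:u]
sources: [0:i, 1:u, 2:o, 3:b]
N(rest) = Σ N(rest − s) over sources s of rest; N(one piece) = 1:
  size 1 → [0]=1  [3]=1  [5]=1
  size 2 → [0,3]=2  [0,5]=2  [2,5]=1  [3,5]=2  [4,5]=1
  size 3 → [0,2,5]=3  [0,3,5]=6  [0,4,5]=3  [1,4,5]=1  [2,3,5]=3  [2,4,5]=2  [3,4,5]=3
  size 4 → [0,1,4,5]=4  [0,2,3,5]=12  [0,2,4,5]=8  [0,3,4,5]=12  [1,2,4,5]=3  [1,3,4,5]=4  [2,3,4,5]=8
  first=0(i) contributes 15
  first=1(u) contributes 40
  first=2(o) contributes 20
  first=3(b) contributes 15
|[w]| = 90

90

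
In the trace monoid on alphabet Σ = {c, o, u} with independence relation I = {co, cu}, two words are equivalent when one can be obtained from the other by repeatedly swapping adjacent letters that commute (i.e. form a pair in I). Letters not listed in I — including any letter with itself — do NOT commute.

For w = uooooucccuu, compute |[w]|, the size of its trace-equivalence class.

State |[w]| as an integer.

165

0(u) covers ∅
1(o) covers 0:u
2(o) covers 1:o
3(o) covers 2:o
4(o) covers 3:o
5(u) covers 4:o
6(c) covers ∅
7(c) covers 6:c
8(c) covers 7:c
9(u) covers 5:u
10(u) covers 9:u
floor of heap: 0:u, 6:c
completions by unplaced set U, small U first (add the entries for U minus each lowest piece of U):
  |U|=1: {8}:1  {10}:1
  |U|=2: {7,8}:1  {8,10}:2  {9,10}:1
  |U|=3: {5,9,10}:1  {6,7,8}:1  {7,8,10}:3  {8,9,10}:3
  |U|=4: {4,5,9,10}:1  {5,8,9,10}:4  {6,7,8,10}:4  {7,8,9,10}:6
  |U|=5: {3,4,5,9,10}:1  {4,5,8,9,10}:5  {5,7,8,9,10}:10  {6,7,8,9,10}:10
  |U|=6: {2,3,4,5,9,10}:1  {3,4,5,8,9,10}:6  {4,5,7,8,9,10}:15  {5,6,7,8,9,10}:20
  |U|=7: {1,2,3,4,5,9,10}:1  {2,3,4,5,8,9,10}:7  {3,4,5,7,8,9,10}:21  {4,5,6,7,8,9,10}:35
  |U|=8: {0,1,2,3,4,5,9,10}:1  {1,2,3,4,5,8,9,10}:8  {2,3,4,5,7,8,9,10}:28  {3,4,5,6,7,8,9,10}:56
  |U|=9: {0,1,2,3,4,5,8,9,10}:9  {1,2,3,4,5,7,8,9,10}:36  {2,3,4,5,6,7,8,9,10}:84
  start at 0(u): 120
  start at 6(c): 45
sum over floor = 165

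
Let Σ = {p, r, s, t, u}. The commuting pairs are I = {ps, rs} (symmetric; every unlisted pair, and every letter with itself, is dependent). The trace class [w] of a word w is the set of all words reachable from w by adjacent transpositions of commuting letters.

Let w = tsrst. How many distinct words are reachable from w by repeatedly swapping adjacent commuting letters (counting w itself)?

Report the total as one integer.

3

piece 0:t — minimal
piece 1:s rests on {0:t}
piece 2:r rests on {0:t}
piece 3:s rests on {1:s}
piece 4:t rests on {2:r, 3:s}
minimal pieces: {0:t}
ways to finish when only these pieces remain (= sum over removing one remaining piece with nothing left below it):
  1 left: {4}→1
  2 left: {2,4}→1  {3,4}→1
  3 left: {1,3,4}→1  {2,3,4}→2
  placing 0:t first → 3 extensions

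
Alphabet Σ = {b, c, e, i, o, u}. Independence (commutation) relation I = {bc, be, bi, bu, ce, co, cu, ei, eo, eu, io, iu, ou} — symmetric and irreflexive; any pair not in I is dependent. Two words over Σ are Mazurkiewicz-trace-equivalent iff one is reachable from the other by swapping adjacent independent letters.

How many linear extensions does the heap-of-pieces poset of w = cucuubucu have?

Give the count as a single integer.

504

#0=c has no predecessor
#1=u has no predecessor
#2=c depends on [0:c]
#3=u depends on [1:u]
#4=u depends on [3:u]
#5=b has no predecessor
#6=u depends on [4:u]
#7=c depends on [2:c]
#8=u depends on [6:u]
sources: [0:c, 1:u, 5:b]
N(rest) = Σ N(rest − s) over sources s of rest; N(one piece) = 1:
  size 1 → [5]=1  [7]=1  [8]=1
  size 2 → [2,7]=1  [5,7]=2  [5,8]=2  [6,8]=1  [7,8]=2
  size 3 → [0,2,7]=1  [2,5,7]=3  [2,7,8]=3  [4,6,8]=1  [5,6,8]=3  [5,7,8]=6  [6,7,8]=3
  size 4 → [0,2,5,7]=4  [0,2,7,8]=4  [2,5,7,8]=12  [2,6,7,8]=6  [3,4,6,8]=1  [4,5,6,8]=4  [4,6,7,8]=4  [5,6,7,8]=12
  size 5 → [0,2,5,7,8]=20  [0,2,6,7,8]=10  [1,3,4,6,8]=1  [2,4,6,7,8]=10  [2,5,6,7,8]=30  [3,4,5,6,8]=5  [3,4,6,7,8]=5  [4,5,6,7,8]=20
  size 6 → [0,2,4,6,7,8]=20  [0,2,5,6,7,8]=60  [1,3,4,5,6,8]=6  [1,3,4,6,7,8]=6  [2,3,4,6,7,8]=15  [2,4,5,6,7,8]=60  [3,4,5,6,7,8]=30
  size 7 → [0,2,3,4,6,7,8]=35  [0,2,4,5,6,7,8]=140  [1,2,3,4,6,7,8]=21  [1,3,4,5,6,7,8]=42  [2,3,4,5,6,7,8]=105
  first=0(c) contributes 168
  first=1(u) contributes 280
  first=5(b) contributes 56
|[w]| = 504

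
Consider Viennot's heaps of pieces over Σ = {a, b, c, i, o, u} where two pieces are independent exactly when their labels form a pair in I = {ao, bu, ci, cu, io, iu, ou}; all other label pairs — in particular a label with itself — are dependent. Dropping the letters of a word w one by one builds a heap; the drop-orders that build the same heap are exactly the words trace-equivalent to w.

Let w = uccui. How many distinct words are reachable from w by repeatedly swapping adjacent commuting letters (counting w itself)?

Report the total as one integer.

#0=u has no predecessor
#1=c has no predecessor
#2=c depends on [1:c]
#3=u depends on [0:u]
#4=i has no predecessor
sources: [0:u, 1:c, 4:i]
N(rest) = Σ N(rest − s) over sources s of rest; N(one piece) = 1:
  size 1 → [2]=1  [3]=1  [4]=1
  size 2 → [0,3]=1  [1,2]=1  [2,3]=2  [2,4]=2  [3,4]=2
  size 3 → [0,2,3]=3  [0,3,4]=3  [1,2,3]=3  [1,2,4]=3  [2,3,4]=6
  first=0(u) contributes 12
  first=1(c) contributes 12
  first=4(i) contributes 6
|[w]| = 30

30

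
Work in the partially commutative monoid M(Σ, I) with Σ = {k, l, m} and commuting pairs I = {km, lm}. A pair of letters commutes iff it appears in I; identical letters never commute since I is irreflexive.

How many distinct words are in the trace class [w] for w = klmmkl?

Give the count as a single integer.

15

drop 0:k onto floor
drop 1:l onto {0:k}
drop 2:m onto floor
drop 3:m onto {2:m}
drop 4:k onto {1:l}
drop 5:l onto {4:k}
ground layer = {0:k, 2:m}
drop-orders for the pieces not yet dropped (sum over which currently-grounded one goes next):
  1 to go: {3} 1  {5} 1
  2 to go: {2,3} 1  {3,5} 2  {4,5} 1
  3 to go: {1,4,5} 1  {2,3,5} 3  {3,4,5} 3
  4 to go: {0,1,4,5} 1  {1,3,4,5} 4  {2,3,4,5} 6
  if 0:k drops first: 10 orders
  if 2:m drops first: 5 orders
heap linearizations: 15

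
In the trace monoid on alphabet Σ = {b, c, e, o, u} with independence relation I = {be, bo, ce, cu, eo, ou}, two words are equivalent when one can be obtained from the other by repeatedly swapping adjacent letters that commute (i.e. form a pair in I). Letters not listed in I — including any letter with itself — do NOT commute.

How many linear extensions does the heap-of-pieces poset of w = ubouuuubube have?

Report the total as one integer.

piece 0:u — minimal
piece 1:b rests on {0:u}
piece 2:o — minimal
piece 3:u rests on {1:b}
piece 4:u rests on {3:u}
piece 5:u rests on {4:u}
piece 6:u rests on {5:u}
piece 7:b rests on {6:u}
piece 8:u rests on {7:b}
piece 9:b rests on {8:u}
piece 10:e rests on {8:u}
minimal pieces: {0:u, 2:o}
ways to finish when only these pieces remain (= sum over removing one remaining piece with nothing left below it):
  1 left: {2}→1  {9}→1  {10}→1
  2 left: {2,9}→2  {2,10}→2  {9,10}→2
  3 left: {2,9,10}→6  {8,9,10}→2
  4 left: {2,8,9,10}→8  {7,8,9,10}→2
  5 left: {2,7,8,9,10}→10  {6,7,8,9,10}→2
  6 left: {2,6,7,8,9,10}→12  {5,6,7,8,9,10}→2
  7 left: {2,5,6,7,8,9,10}→14  {4,5,6,7,8,9,10}→2
  8 left: {2,4,5,6,7,8,9,10}→16  {3,4,5,6,7,8,9,10}→2
  9 left: {1,3,4,5,6,7,8,9,10}→2  {2,3,4,5,6,7,8,9,10}→18
  placing 0:u first → 20 extensions
  placing 2:o first → 2 extensions
total linear extensions = 22

22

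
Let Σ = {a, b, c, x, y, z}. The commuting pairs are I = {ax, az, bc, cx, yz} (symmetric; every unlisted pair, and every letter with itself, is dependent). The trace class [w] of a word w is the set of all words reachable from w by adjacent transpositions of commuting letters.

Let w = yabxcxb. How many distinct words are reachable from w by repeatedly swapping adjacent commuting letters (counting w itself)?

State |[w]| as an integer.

#0=y has no predecessor
#1=a depends on [0:y]
#2=b depends on [1:a]
#3=x depends on [2:b]
#4=c depends on [1:a]
#5=x depends on [3:x]
#6=b depends on [5:x]
sources: [0:y]
N(rest) = Σ N(rest − s) over sources s of rest; N(one piece) = 1:
  size 1 → [4]=1  [6]=1
  size 2 → [4,6]=2  [5,6]=1
  size 3 → [3,5,6]=1  [4,5,6]=3
  size 4 → [2,3,5,6]=1  [3,4,5,6]=4
  size 5 → [2,3,4,5,6]=5
  first=0(y) contributes 5

5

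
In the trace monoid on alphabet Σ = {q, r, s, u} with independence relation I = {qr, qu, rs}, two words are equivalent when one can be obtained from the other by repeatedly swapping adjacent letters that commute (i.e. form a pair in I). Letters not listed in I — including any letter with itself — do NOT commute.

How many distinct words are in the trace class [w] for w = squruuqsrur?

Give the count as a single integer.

36

drop 0:s onto floor
drop 1:q onto {0:s}
drop 2:u onto {0:s}
drop 3:r onto {2:u}
drop 4:u onto {3:r}
drop 5:u onto {4:u}
drop 6:q onto {1:q}
drop 7:s onto {5:u, 6:q}
drop 8:r onto {5:u}
drop 9:u onto {7:s, 8:r}
drop 10:r onto {9:u}
ground layer = {0:s}
drop-orders for the pieces not yet dropped (sum over which currently-grounded one goes next):
  1 to go: {10} 1
  2 to go: {9,10} 1
  3 to go: {7,9,10} 1  {8,9,10} 1
  4 to go: {6,7,9,10} 1  {7,8,9,10} 2
  5 to go: {1,6,7,9,10} 1  {5,7,8,9,10} 2  {6,7,8,9,10} 3
  6 to go: {1,6,7,8,9,10} 4  {4,5,7,8,9,10} 2  {5,6,7,8,9,10} 5
  7 to go: {1,5,6,7,8,9,10} 9  {3,4,5,7,8,9,10} 2  {4,5,6,7,8,9,10} 7
  8 to go: {1,4,5,6,7,8,9,10} 16  {2,3,4,5,7,8,9,10} 2  {3,4,5,6,7,8,9,10} 9
  9 to go: {1,3,4,5,6,7,8,9,10} 25  {2,3,4,5,6,7,8,9,10} 11
  if 0:s drops first: 36 orders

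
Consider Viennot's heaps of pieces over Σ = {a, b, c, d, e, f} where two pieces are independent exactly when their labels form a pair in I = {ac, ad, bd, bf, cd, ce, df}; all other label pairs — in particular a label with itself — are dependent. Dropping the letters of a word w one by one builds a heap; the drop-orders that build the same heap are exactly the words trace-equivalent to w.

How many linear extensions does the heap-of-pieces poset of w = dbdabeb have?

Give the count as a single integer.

10

#0=d has no predecessor
#1=b has no predecessor
#2=d depends on [0:d]
#3=a depends on [1:b]
#4=b depends on [3:a]
#5=e depends on [2:d, 4:b]
#6=b depends on [5:e]
sources: [0:d, 1:b]
N(rest) = Σ N(rest − s) over sources s of rest; N(one piece) = 1:
  size 1 → [6]=1
  size 2 → [5,6]=1
  size 3 → [2,5,6]=1  [4,5,6]=1
  size 4 → [0,2,5,6]=1  [2,4,5,6]=2  [3,4,5,6]=1
  size 5 → [0,2,4,5,6]=3  [1,3,4,5,6]=1  [2,3,4,5,6]=3
  first=0(d) contributes 4
  first=1(b) contributes 6
|[w]| = 10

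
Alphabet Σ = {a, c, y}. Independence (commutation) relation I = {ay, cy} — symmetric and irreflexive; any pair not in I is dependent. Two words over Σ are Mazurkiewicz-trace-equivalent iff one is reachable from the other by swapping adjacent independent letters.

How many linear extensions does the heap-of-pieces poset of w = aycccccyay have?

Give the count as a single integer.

120

piece 0:a — minimal
piece 1:y — minimal
piece 2:c rests on {0:a}
piece 3:c rests on {2:c}
piece 4:c rests on {3:c}
piece 5:c rests on {4:c}
piece 6:c rests on {5:c}
piece 7:y rests on {1:y}
piece 8:a rests on {6:c}
piece 9:y rests on {7:y}
minimal pieces: {0:a, 1:y}
ways to finish when only these pieces remain (= sum over removing one remaining piece with nothing left below it):
  1 left: {8}→1  {9}→1
  2 left: {6,8}→1  {7,9}→1  {8,9}→2
  3 left: {1,7,9}→1  {5,6,8}→1  {6,8,9}→3  {7,8,9}→3
  4 left: {1,7,8,9}→4  {4,5,6,8}→1  {5,6,8,9}→4  {6,7,8,9}→6
  5 left: {1,6,7,8,9}→10  {3,4,5,6,8}→1  {4,5,6,8,9}→5  {5,6,7,8,9}→10
  6 left: {1,5,6,7,8,9}→20  {2,3,4,5,6,8}→1  {3,4,5,6,8,9}→6  {4,5,6,7,8,9}→15
  7 left: {0,2,3,4,5,6,8}→1  {1,4,5,6,7,8,9}→35  {2,3,4,5,6,8,9}→7  {3,4,5,6,7,8,9}→21
  8 left: {0,2,3,4,5,6,8,9}→8  {1,3,4,5,6,7,8,9}→56  {2,3,4,5,6,7,8,9}→28
  placing 0:a first → 84 extensions
  placing 1:y first → 36 extensions
total linear extensions = 120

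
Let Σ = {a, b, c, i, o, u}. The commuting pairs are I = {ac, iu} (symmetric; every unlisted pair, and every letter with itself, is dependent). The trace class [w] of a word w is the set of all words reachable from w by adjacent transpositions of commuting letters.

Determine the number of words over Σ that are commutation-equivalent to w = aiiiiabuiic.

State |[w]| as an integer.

0(a) covers ∅
1(i) covers 0:a
2(i) covers 1:i
3(i) covers 2:i
4(i) covers 3:i
5(a) covers 4:i
6(b) covers 5:a
7(u) covers 6:b
8(i) covers 6:b
9(i) covers 8:i
10(c) covers 7:u, 9:i
floor of heap: 0:a
completions by unplaced set U, small U first (add the entries for U minus each lowest piece of U):
  |U|=1: {10}:1
  |U|=2: {7,10}:1  {9,10}:1
  |U|=3: {7,9,10}:2  {8,9,10}:1
  |U|=4: {7,8,9,10}:3
  |U|=5: {6,7,8,9,10}:3
  |U|=6: {5,6,7,8,9,10}:3
  |U|=7: {4,5,6,7,8,9,10}:3
  |U|=8: {3,4,5,6,7,8,9,10}:3
  |U|=9: {2,3,4,5,6,7,8,9,10}:3
  start at 0(a): 3

3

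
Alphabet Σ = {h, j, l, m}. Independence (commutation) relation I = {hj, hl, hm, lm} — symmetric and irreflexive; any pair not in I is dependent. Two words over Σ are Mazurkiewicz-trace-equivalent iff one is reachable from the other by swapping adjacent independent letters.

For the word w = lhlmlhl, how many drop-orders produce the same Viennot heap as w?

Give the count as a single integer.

105

0(l) covers ∅
1(h) covers ∅
2(l) covers 0:l
3(m) covers ∅
4(l) covers 2:l
5(h) covers 1:h
6(l) covers 4:l
floor of heap: 0:l, 1:h, 3:m
completions by unplaced set U, small U first (add the entries for U minus each lowest piece of U):
  |U|=1: {3}:1  {5}:1  {6}:1
  |U|=2: {1,5}:1  {3,5}:2  {3,6}:2  {4,6}:1  {5,6}:2
  |U|=3: {1,3,5}:3  {1,5,6}:3  {2,4,6}:1  {3,4,6}:3  {3,5,6}:6  {4,5,6}:3
  |U|=4: {0,2,4,6}:1  {1,3,5,6}:12  {1,4,5,6}:6  {2,3,4,6}:4  {2,4,5,6}:4  {3,4,5,6}:12
  |U|=5: {0,2,3,4,6}:5  {0,2,4,5,6}:5  {1,2,4,5,6}:10  {1,3,4,5,6}:30  {2,3,4,5,6}:20
  start at 0(l): 60
  start at 1(h): 30
  start at 3(m): 15
sum over floor = 105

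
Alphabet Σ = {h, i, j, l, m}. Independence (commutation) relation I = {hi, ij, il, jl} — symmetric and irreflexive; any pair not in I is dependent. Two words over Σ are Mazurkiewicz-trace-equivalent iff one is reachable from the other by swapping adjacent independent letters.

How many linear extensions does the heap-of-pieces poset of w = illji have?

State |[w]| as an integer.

0(i) covers ∅
1(l) covers ∅
2(l) covers 1:l
3(j) covers ∅
4(i) covers 0:i
floor of heap: 0:i, 1:l, 3:j
completions by unplaced set U, small U first (add the entries for U minus each lowest piece of U):
  |U|=1: {2}:1  {3}:1  {4}:1
  |U|=2: {0,4}:1  {1,2}:1  {2,3}:2  {2,4}:2  {3,4}:2
  |U|=3: {0,2,4}:3  {0,3,4}:3  {1,2,3}:3  {1,2,4}:3  {2,3,4}:6
  start at 0(i): 12
  start at 1(l): 12
  start at 3(j): 6
sum over floor = 30

30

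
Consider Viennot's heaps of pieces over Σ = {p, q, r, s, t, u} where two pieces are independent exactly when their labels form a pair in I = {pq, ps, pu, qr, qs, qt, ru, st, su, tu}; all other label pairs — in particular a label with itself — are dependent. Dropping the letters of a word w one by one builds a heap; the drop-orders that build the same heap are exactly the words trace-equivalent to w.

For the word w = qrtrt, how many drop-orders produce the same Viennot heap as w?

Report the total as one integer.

5

piece 0:q — minimal
piece 1:r — minimal
piece 2:t rests on {1:r}
piece 3:r rests on {2:t}
piece 4:t rests on {3:r}
minimal pieces: {0:q, 1:r}
ways to finish when only these pieces remain (= sum over removing one remaining piece with nothing left below it):
  1 left: {0}→1  {4}→1
  2 left: {0,4}→2  {3,4}→1
  3 left: {0,3,4}→3  {2,3,4}→1
  placing 0:q first → 1 extensions
  placing 1:r first → 4 extensions
total linear extensions = 5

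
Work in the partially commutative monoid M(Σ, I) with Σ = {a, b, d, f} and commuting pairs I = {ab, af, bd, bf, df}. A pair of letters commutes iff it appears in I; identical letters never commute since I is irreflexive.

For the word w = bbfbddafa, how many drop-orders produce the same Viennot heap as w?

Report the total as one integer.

1260

#0=b has no predecessor
#1=b depends on [0:b]
#2=f has no predecessor
#3=b depends on [1:b]
#4=d has no predecessor
#5=d depends on [4:d]
#6=a depends on [5:d]
#7=f depends on [2:f]
#8=a depends on [6:a]
sources: [0:b, 2:f, 4:d]
N(rest) = Σ N(rest − s) over sources s of rest; N(one piece) = 1:
  size 1 → [3]=1  [7]=1  [8]=1
  size 2 → [1,3]=1  [2,7]=1  [3,7]=2  [3,8]=2  [6,8]=1  [7,8]=2
  size 3 → [0,1,3]=1  [1,3,7]=3  [1,3,8]=3  [2,3,7]=3  [2,7,8]=3  [3,6,8]=3  [3,7,8]=6  [5,6,8]=1  [6,7,8]=3
  size 4 → [0,1,3,7]=4  [0,1,3,8]=4  [1,2,3,7]=6  [1,3,6,8]=6  [1,3,7,8]=12  [2,3,7,8]=12  [2,6,7,8]=6  [3,5,6,8]=4  [3,6,7,8]=12  [4,5,6,8]=1  [5,6,7,8]=4
  size 5 → [0,1,2,3,7]=10  [0,1,3,6,8]=10  [0,1,3,7,8]=20  [1,2,3,7,8]=30  [1,3,5,6,8]=10  [1,3,6,7,8]=30  [2,3,6,7,8]=30  [2,5,6,7,8]=10  [3,4,5,6,8]=5  [3,5,6,7,8]=20  [4,5,6,7,8]=5
  size 6 → [0,1,2,3,7,8]=60  [0,1,3,5,6,8]=20  [0,1,3,6,7,8]=60  [1,2,3,6,7,8]=90  [1,3,4,5,6,8]=15  [1,3,5,6,7,8]=60  [2,3,5,6,7,8]=60  [2,4,5,6,7,8]=15  [3,4,5,6,7,8]=30
  size 7 → [0,1,2,3,6,7,8]=210  [0,1,3,4,5,6,8]=35  [0,1,3,5,6,7,8]=140  [1,2,3,5,6,7,8]=210  [1,3,4,5,6,7,8]=105  [2,3,4,5,6,7,8]=105
  first=0(b) contributes 420
  first=2(f) contributes 280
  first=4(d) contributes 560
|[w]| = 1260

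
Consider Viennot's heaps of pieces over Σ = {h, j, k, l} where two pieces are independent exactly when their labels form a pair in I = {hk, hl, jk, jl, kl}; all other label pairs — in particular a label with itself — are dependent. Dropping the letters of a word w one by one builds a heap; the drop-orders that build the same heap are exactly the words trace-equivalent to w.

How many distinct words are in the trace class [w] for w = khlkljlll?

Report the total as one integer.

drop 0:k onto floor
drop 1:h onto floor
drop 2:l onto floor
drop 3:k onto {0:k}
drop 4:l onto {2:l}
drop 5:j onto {1:h}
drop 6:l onto {4:l}
drop 7:l onto {6:l}
drop 8:l onto {7:l}
ground layer = {0:k, 1:h, 2:l}
drop-orders for the pieces not yet dropped (sum over which currently-grounded one goes next):
  1 to go: {3} 1  {5} 1  {8} 1
  2 to go: {0,3} 1  {1,5} 1  {3,5} 2  {3,8} 2  {5,8} 2  {7,8} 1
  3 to go: {0,3,5} 3  {0,3,8} 3  {1,3,5} 3  {1,5,8} 3  {3,5,8} 6  {3,7,8} 3  {5,7,8} 3  {6,7,8} 1
  4 to go: {0,1,3,5} 6  {0,3,5,8} 12  {0,3,7,8} 6  {1,3,5,8} 12  {1,5,7,8} 6  {3,5,7,8} 12  {3,6,7,8} 4  {4,6,7,8} 1  {5,6,7,8} 4
  5 to go: {0,1,3,5,8} 30  {0,3,5,7,8} 30  {0,3,6,7,8} 10  {1,3,5,7,8} 30  {1,5,6,7,8} 10  {2,4,6,7,8} 1  {3,4,6,7,8} 5  {3,5,6,7,8} 20  {4,5,6,7,8} 5
  6 to go: {0,1,3,5,7,8} 90  {0,3,4,6,7,8} 15  {0,3,5,6,7,8} 60  {1,3,5,6,7,8} 60  {1,4,5,6,7,8} 15  {2,3,4,6,7,8} 6  {2,4,5,6,7,8} 6  {3,4,5,6,7,8} 30
  7 to go: {0,1,3,5,6,7,8} 210  {0,2,3,4,6,7,8} 21  {0,3,4,5,6,7,8} 105  {1,2,4,5,6,7,8} 21  {1,3,4,5,6,7,8} 105  {2,3,4,5,6,7,8} 42
  if 0:k drops first: 168 orders
  if 1:h drops first: 168 orders
  if 2:l drops first: 420 orders
heap linearizations: 756

756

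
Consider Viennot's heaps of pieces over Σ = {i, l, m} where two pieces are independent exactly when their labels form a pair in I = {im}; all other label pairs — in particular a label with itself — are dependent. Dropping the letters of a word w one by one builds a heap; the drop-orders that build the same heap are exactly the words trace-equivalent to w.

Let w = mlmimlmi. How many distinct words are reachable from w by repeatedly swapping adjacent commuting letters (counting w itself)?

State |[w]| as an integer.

6

0(m) covers ∅
1(l) covers 0:m
2(m) covers 1:l
3(i) covers 1:l
4(m) covers 2:m
5(l) covers 3:i, 4:m
6(m) covers 5:l
7(i) covers 5:l
floor of heap: 0:m
completions by unplaced set U, small U first (add the entries for U minus each lowest piece of U):
  |U|=1: {6}:1  {7}:1
  |U|=2: {6,7}:2
  |U|=3: {5,6,7}:2
  |U|=4: {3,5,6,7}:2  {4,5,6,7}:2
  |U|=5: {2,4,5,6,7}:2  {3,4,5,6,7}:4
  |U|=6: {2,3,4,5,6,7}:6
  start at 0(m): 6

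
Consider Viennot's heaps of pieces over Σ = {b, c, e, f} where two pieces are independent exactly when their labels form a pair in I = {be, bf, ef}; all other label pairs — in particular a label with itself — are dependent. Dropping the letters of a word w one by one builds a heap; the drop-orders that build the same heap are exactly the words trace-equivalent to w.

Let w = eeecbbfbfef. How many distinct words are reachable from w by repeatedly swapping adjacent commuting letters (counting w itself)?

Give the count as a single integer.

140

#0=e has no predecessor
#1=e depends on [0:e]
#2=e depends on [1:e]
#3=c depends on [2:e]
#4=b depends on [3:c]
#5=b depends on [4:b]
#6=f depends on [3:c]
#7=b depends on [5:b]
#8=f depends on [6:f]
#9=e depends on [3:c]
#10=f depends on [8:f]
sources: [0:e]
N(rest) = Σ N(rest − s) over sources s of rest; N(one piece) = 1:
  size 1 → [7]=1  [9]=1  [10]=1
  size 2 → [5,7]=1  [7,9]=2  [7,10]=2  [8,10]=1  [9,10]=2
  size 3 → [4,5,7]=1  [5,7,9]=3  [5,7,10]=3  [6,8,10]=1  [7,8,10]=3  [7,9,10]=6  [8,9,10]=3
  size 4 → [4,5,7,9]=4  [4,5,7,10]=4  [5,7,8,10]=6  [5,7,9,10]=12  [6,7,8,10]=4  [6,8,9,10]=4  [7,8,9,10]=12
  size 5 → [4,5,7,8,10]=10  [4,5,7,9,10]=20  [5,6,7,8,10]=10  [5,7,8,9,10]=30  [6,7,8,9,10]=20
  size 6 → [4,5,6,7,8,10]=20  [4,5,7,8,9,10]=60  [5,6,7,8,9,10]=60
  size 7 → [4,5,6,7,8,9,10]=140
  size 8 → [3,4,5,6,7,8,9,10]=140
  size 9 → [2,3,4,5,6,7,8,9,10]=140
  first=0(e) contributes 140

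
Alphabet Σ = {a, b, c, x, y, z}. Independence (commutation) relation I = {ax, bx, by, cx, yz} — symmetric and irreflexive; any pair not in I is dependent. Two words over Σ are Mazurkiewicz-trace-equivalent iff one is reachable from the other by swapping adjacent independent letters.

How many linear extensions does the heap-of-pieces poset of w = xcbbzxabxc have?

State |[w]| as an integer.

40

piece 0:x — minimal
piece 1:c — minimal
piece 2:b rests on {1:c}
piece 3:b rests on {2:b}
piece 4:z rests on {0:x, 3:b}
piece 5:x rests on {4:z}
piece 6:a rests on {4:z}
piece 7:b rests on {6:a}
piece 8:x rests on {5:x}
piece 9:c rests on {7:b}
minimal pieces: {0:x, 1:c}
ways to finish when only these pieces remain (= sum over removing one remaining piece with nothing left below it):
  1 left: {8}→1  {9}→1
  2 left: {5,8}→1  {7,9}→1  {8,9}→2
  3 left: {5,8,9}→3  {6,7,9}→1  {7,8,9}→3
  4 left: {5,7,8,9}→6  {6,7,8,9}→4
  5 left: {5,6,7,8,9}→10
  6 left: {4,5,6,7,8,9}→10
  7 left: {0,4,5,6,7,8,9}→10  {3,4,5,6,7,8,9}→10
  8 left: {0,3,4,5,6,7,8,9}→20  {2,3,4,5,6,7,8,9}→10
  placing 0:x first → 10 extensions
  placing 1:c first → 30 extensions
total linear extensions = 40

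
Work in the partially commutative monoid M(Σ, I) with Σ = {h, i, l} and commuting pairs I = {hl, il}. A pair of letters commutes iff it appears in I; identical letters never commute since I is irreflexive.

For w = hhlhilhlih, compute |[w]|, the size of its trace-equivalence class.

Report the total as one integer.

piece 0:h — minimal
piece 1:h rests on {0:h}
piece 2:l — minimal
piece 3:h rests on {1:h}
piece 4:i rests on {3:h}
piece 5:l rests on {2:l}
piece 6:h rests on {4:i}
piece 7:l rests on {5:l}
piece 8:i rests on {6:h}
piece 9:h rests on {8:i}
minimal pieces: {0:h, 2:l}
ways to finish when only these pieces remain (= sum over removing one remaining piece with nothing left below it):
  1 left: {7}→1  {9}→1
  2 left: {5,7}→1  {7,9}→2  {8,9}→1
  3 left: {2,5,7}→1  {5,7,9}→3  {6,8,9}→1  {7,8,9}→3
  4 left: {2,5,7,9}→4  {4,6,8,9}→1  {5,7,8,9}→6  {6,7,8,9}→4
  5 left: {2,5,7,8,9}→10  {3,4,6,8,9}→1  {4,6,7,8,9}→5  {5,6,7,8,9}→10
  6 left: {1,3,4,6,8,9}→1  {2,5,6,7,8,9}→20  {3,4,6,7,8,9}→6  {4,5,6,7,8,9}→15
  7 left: {0,1,3,4,6,8,9}→1  {1,3,4,6,7,8,9}→7  {2,4,5,6,7,8,9}→35  {3,4,5,6,7,8,9}→21
  8 left: {0,1,3,4,6,7,8,9}→8  {1,3,4,5,6,7,8,9}→28  {2,3,4,5,6,7,8,9}→56
  placing 0:h first → 84 extensions
  placing 2:l first → 36 extensions
total linear extensions = 120

120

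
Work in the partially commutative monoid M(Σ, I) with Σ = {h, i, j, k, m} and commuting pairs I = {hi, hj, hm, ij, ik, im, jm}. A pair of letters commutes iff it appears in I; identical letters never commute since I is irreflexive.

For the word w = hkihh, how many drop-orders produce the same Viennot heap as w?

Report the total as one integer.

drop 0:h onto floor
drop 1:k onto {0:h}
drop 2:i onto floor
drop 3:h onto {1:k}
drop 4:h onto {3:h}
ground layer = {0:h, 2:i}
drop-orders for the pieces not yet dropped (sum over which currently-grounded one goes next):
  1 to go: {2} 1  {4} 1
  2 to go: {2,4} 2  {3,4} 1
  3 to go: {1,3,4} 1  {2,3,4} 3
  if 0:h drops first: 4 orders
  if 2:i drops first: 1 orders
heap linearizations: 5

5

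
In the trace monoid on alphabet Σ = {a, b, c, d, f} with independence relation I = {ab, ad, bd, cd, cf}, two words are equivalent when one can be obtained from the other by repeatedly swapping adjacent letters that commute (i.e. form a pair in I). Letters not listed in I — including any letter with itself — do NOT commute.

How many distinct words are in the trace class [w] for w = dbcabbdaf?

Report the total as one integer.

168

drop 0:d onto floor
drop 1:b onto floor
drop 2:c onto {1:b}
drop 3:a onto {2:c}
drop 4:b onto {2:c}
drop 5:b onto {4:b}
drop 6:d onto {0:d}
drop 7:a onto {3:a}
drop 8:f onto {5:b, 6:d, 7:a}
ground layer = {0:d, 1:b}
drop-orders for the pieces not yet dropped (sum over which currently-grounded one goes next):
  1 to go: {8} 1
  2 to go: {5,8} 1  {6,8} 1  {7,8} 1
  3 to go: {0,6,8} 1  {3,7,8} 1  {4,5,8} 1  {5,6,8} 2  {5,7,8} 2  {6,7,8} 2
  4 to go: {0,5,6,8} 3  {0,6,7,8} 3  {3,5,7,8} 3  {3,6,7,8} 3  {4,5,6,8} 3  {4,5,7,8} 3  {5,6,7,8} 6
  5 to go: {0,3,6,7,8} 6  {0,4,5,6,8} 6  {0,5,6,7,8} 12  {3,4,5,7,8} 6  {3,5,6,7,8} 12  {4,5,6,7,8} 12
  6 to go: {0,3,5,6,7,8} 30  {0,4,5,6,7,8} 30  {2,3,4,5,7,8} 6  {3,4,5,6,7,8} 30
  7 to go: {0,3,4,5,6,7,8} 90  {1,2,3,4,5,7,8} 6  {2,3,4,5,6,7,8} 36
  if 0:d drops first: 42 orders
  if 1:b drops first: 126 orders
heap linearizations: 168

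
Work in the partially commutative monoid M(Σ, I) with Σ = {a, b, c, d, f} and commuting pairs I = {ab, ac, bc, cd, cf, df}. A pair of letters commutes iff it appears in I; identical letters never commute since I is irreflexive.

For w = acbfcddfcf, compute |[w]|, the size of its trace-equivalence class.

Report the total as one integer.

drop 0:a onto floor
drop 1:c onto floor
drop 2:b onto floor
drop 3:f onto {0:a, 2:b}
drop 4:c onto {1:c}
drop 5:d onto {0:a, 2:b}
drop 6:d onto {5:d}
drop 7:f onto {3:f}
drop 8:c onto {4:c}
drop 9:f onto {7:f}
ground layer = {0:a, 1:c, 2:b}
drop-orders for the pieces not yet dropped (sum over which currently-grounded one goes next):
  1 to go: {6} 1  {8} 1  {9} 1
  2 to go: {4,8} 1  {5,6} 1  {6,8} 2  {6,9} 2  {7,9} 1  {8,9} 2
  3 to go: {1,4,8} 1  {3,7,9} 1  {4,6,8} 3  {4,8,9} 3  {5,6,8} 3  {5,6,9} 3  {6,7,9} 3  {6,8,9} 6  {7,8,9} 3
  4 to go: {1,4,6,8} 4  {1,4,8,9} 4  {3,6,7,9} 4  {3,7,8,9} 4  {4,5,6,8} 6  {4,6,8,9} 12  {4,7,8,9} 6  {5,6,7,9} 6  {5,6,8,9} 12  {6,7,8,9} 12
  5 to go: {1,4,5,6,8} 10  {1,4,6,8,9} 20  {1,4,7,8,9} 10  {3,4,7,8,9} 10  {3,5,6,7,9} 10  {3,6,7,8,9} 20  {4,5,6,8,9} 30  {4,6,7,8,9} 30  {5,6,7,8,9} 30
  6 to go: {0,3,5,6,7,9} 10  {1,3,4,7,8,9} 20  {1,4,5,6,8,9} 60  {1,4,6,7,8,9} 60  {2,3,5,6,7,9} 10  {3,4,6,7,8,9} 60  {3,5,6,7,8,9} 60  {4,5,6,7,8,9} 90
  7 to go: {0,2,3,5,6,7,9} 20  {0,3,5,6,7,8,9} 70  {1,3,4,6,7,8,9} 140  {1,4,5,6,7,8,9} 210  {2,3,5,6,7,8,9} 70  {3,4,5,6,7,8,9} 210
  8 to go: {0,2,3,5,6,7,8,9} 160  {0,3,4,5,6,7,8,9} 280  {1,3,4,5,6,7,8,9} 560  {2,3,4,5,6,7,8,9} 280
  if 0:a drops first: 840 orders
  if 1:c drops first: 720 orders
  if 2:b drops first: 840 orders
heap linearizations: 2400

2400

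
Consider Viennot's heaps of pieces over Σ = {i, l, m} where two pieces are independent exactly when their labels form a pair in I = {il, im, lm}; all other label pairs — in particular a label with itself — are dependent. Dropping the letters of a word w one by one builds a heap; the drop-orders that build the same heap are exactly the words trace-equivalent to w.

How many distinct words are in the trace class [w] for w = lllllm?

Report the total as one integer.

0(l) covers ∅
1(l) covers 0:l
2(l) covers 1:l
3(l) covers 2:l
4(l) covers 3:l
5(m) covers ∅
floor of heap: 0:l, 5:m
completions by unplaced set U, small U first (add the entries for U minus each lowest piece of U):
  |U|=1: {4}:1  {5}:1
  |U|=2: {3,4}:1  {4,5}:2
  |U|=3: {2,3,4}:1  {3,4,5}:3
  |U|=4: {1,2,3,4}:1  {2,3,4,5}:4
  start at 0(l): 5
  start at 5(m): 1
sum over floor = 6

6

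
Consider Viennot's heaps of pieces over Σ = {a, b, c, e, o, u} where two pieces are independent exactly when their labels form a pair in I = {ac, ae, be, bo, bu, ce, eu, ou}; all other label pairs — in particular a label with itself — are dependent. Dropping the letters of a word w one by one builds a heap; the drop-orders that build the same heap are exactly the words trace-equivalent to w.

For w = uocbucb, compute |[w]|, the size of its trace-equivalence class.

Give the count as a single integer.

#0=u has no predecessor
#1=o has no predecessor
#2=c depends on [0:u, 1:o]
#3=b depends on [2:c]
#4=u depends on [2:c]
#5=c depends on [3:b, 4:u]
#6=b depends on [5:c]
sources: [0:u, 1:o]
N(rest) = Σ N(rest − s) over sources s of rest; N(one piece) = 1:
  size 1 → [6]=1
  size 2 → [5,6]=1
  size 3 → [3,5,6]=1  [4,5,6]=1
  size 4 → [3,4,5,6]=2
  size 5 → [2,3,4,5,6]=2
  first=0(u) contributes 2
  first=1(o) contributes 2
|[w]| = 4

4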